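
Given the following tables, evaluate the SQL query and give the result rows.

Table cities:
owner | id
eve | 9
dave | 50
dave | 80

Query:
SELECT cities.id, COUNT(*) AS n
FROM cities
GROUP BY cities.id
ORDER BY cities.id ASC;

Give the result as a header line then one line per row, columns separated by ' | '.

After GROUP BY (3 rows):
cities.id | n
9 | 1
50 | 1
80 | 1
After ORDER BY (3 rows):
cities.id | n
9 | 1
50 | 1
80 | 1

== RESULT ==
cities.id | n
9 | 1
50 | 1
80 | 1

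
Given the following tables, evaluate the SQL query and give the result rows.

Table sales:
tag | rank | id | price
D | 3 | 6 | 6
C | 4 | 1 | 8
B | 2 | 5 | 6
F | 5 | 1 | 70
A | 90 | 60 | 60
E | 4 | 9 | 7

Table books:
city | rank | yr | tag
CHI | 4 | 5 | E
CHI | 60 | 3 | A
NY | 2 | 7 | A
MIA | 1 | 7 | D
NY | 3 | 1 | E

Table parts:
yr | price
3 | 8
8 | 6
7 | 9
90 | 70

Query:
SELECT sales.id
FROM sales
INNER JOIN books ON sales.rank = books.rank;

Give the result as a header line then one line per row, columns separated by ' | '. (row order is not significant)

== RESULT ==
sales.id
6
1
5
9

Derivation:
After JOIN books (4 rows):
sales.tag | sales.rank | sales.id | sales.price | books.city | books.rank | books.yr | books.tag
D | 3 | 6 | 6 | NY | 3 | 1 | E
C | 4 | 1 | 8 | CHI | 4 | 5 | E
B | 2 | 5 | 6 | NY | 2 | 7 | A
E | 4 | 9 | 7 | CHI | 4 | 5 | E
After SELECT (4 rows):
sales.id
6
1
5
9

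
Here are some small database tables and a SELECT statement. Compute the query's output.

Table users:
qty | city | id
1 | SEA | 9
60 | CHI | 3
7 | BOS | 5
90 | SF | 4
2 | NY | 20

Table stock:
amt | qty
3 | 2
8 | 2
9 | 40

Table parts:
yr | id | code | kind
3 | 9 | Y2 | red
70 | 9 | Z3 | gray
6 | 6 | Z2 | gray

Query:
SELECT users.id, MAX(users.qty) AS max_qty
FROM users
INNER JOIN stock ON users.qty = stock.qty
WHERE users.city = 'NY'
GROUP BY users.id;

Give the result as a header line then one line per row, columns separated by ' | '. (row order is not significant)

After JOIN stock (2 rows):
users.qty | users.city | users.id | stock.amt | stock.qty
2 | NY | 20 | 3 | 2
2 | NY | 20 | 8 | 2
After WHERE (2 rows):
users.qty | users.city | users.id | stock.amt | stock.qty
2 | NY | 20 | 3 | 2
2 | NY | 20 | 8 | 2
After GROUP BY (1 rows):
users.id | max_qty
20 | 2

== RESULT ==
users.id | max_qty
20 | 2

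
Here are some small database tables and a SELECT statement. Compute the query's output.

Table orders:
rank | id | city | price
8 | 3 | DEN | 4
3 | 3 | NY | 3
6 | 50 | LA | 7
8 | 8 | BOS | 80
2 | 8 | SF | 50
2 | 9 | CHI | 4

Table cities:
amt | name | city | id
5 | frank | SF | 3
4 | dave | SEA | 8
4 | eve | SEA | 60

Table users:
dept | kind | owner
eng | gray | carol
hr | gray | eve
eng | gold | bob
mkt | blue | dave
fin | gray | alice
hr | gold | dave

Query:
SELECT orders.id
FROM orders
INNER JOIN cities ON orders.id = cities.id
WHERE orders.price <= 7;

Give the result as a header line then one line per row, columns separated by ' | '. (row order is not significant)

== RESULT ==
orders.id
3
3

Derivation:
After JOIN cities (4 rows):
orders.rank | orders.id | orders.city | orders.price | cities.amt | cities.name | cities.city | cities.id
8 | 3 | DEN | 4 | 5 | frank | SF | 3
3 | 3 | NY | 3 | 5 | frank | SF | 3
8 | 8 | BOS | 80 | 4 | dave | SEA | 8
2 | 8 | SF | 50 | 4 | dave | SEA | 8
After WHERE (2 rows):
orders.rank | orders.id | orders.city | orders.price | cities.amt | cities.name | cities.city | cities.id
8 | 3 | DEN | 4 | 5 | frank | SF | 3
3 | 3 | NY | 3 | 5 | frank | SF | 3
After SELECT (2 rows):
orders.id
3
3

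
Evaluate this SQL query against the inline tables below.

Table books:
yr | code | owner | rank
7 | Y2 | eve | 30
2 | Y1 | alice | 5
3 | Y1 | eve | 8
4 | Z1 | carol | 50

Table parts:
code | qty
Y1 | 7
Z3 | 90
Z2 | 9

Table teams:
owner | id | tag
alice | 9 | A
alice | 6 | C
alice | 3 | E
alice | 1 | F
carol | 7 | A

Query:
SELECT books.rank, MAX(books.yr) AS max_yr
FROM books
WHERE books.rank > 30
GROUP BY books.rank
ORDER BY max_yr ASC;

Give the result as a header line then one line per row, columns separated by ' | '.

== RESULT ==
books.rank | max_yr
50 | 4

Derivation:
After WHERE (1 rows):
books.yr | books.code | books.owner | books.rank
4 | Z1 | carol | 50
After GROUP BY (1 rows):
books.rank | max_yr
50 | 4
After ORDER BY (1 rows):
books.rank | max_yr
50 | 4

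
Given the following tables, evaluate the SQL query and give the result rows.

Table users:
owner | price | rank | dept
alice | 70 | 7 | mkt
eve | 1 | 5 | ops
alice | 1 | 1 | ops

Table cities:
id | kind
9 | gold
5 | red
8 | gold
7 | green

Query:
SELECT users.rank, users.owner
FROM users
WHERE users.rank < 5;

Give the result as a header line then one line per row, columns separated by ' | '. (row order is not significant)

After WHERE (1 rows):
users.owner | users.price | users.rank | users.dept
alice | 1 | 1 | ops
After SELECT (1 rows):
users.rank | users.owner
1 | alice

== RESULT ==
users.rank | users.owner
1 | alice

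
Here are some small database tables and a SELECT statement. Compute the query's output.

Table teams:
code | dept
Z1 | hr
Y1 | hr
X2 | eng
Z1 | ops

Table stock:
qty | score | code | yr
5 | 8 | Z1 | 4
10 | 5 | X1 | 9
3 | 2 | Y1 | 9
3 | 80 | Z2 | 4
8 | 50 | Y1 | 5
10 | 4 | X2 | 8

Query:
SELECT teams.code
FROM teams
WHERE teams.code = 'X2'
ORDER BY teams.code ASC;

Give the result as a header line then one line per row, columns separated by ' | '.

After WHERE (1 rows):
teams.code | teams.dept
X2 | eng
After SELECT (1 rows):
teams.code
X2
After ORDER BY (1 rows):
teams.code
X2

== RESULT ==
teams.code
X2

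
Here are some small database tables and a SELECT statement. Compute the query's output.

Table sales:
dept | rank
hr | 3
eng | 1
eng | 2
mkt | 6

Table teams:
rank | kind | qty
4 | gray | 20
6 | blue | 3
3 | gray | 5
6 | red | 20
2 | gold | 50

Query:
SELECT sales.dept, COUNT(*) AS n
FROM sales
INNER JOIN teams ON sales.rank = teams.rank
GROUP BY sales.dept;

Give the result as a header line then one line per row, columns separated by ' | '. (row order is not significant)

After JOIN teams (4 rows):
sales.dept | sales.rank | teams.rank | teams.kind | teams.qty
hr | 3 | 3 | gray | 5
eng | 2 | 2 | gold | 50
mkt | 6 | 6 | blue | 3
mkt | 6 | 6 | red | 20
After GROUP BY (3 rows):
sales.dept | n
hr | 1
eng | 1
mkt | 2

== RESULT ==
sales.dept | n
hr | 1
eng | 1
mkt | 2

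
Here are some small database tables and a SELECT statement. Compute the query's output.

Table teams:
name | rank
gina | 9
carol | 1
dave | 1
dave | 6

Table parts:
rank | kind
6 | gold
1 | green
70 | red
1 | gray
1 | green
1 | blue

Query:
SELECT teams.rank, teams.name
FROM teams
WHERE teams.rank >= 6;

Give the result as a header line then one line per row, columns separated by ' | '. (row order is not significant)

== RESULT ==
teams.rank | teams.name
9 | gina
6 | dave

Derivation:
After WHERE (2 rows):
teams.name | teams.rank
gina | 9
dave | 6
After SELECT (2 rows):
teams.rank | teams.name
9 | gina
6 | dave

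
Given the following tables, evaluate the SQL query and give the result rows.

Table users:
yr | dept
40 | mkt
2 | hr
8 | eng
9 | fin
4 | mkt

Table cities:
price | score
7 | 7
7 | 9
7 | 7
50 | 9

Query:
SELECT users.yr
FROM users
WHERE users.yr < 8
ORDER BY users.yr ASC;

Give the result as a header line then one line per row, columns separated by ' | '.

After WHERE (2 rows):
users.yr | users.dept
2 | hr
4 | mkt
After SELECT (2 rows):
users.yr
2
4
After ORDER BY (2 rows):
users.yr
2
4

== RESULT ==
users.yr
2
4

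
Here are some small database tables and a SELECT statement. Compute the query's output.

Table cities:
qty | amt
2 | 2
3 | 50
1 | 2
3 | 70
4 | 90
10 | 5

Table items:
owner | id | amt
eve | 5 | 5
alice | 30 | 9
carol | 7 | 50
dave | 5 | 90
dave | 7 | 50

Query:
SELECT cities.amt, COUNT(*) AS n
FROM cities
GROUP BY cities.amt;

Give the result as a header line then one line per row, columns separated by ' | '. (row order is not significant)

== RESULT ==
cities.amt | n
2 | 2
50 | 1
70 | 1
90 | 1
5 | 1

Derivation:
After GROUP BY (5 rows):
cities.amt | n
2 | 2
50 | 1
70 | 1
90 | 1
5 | 1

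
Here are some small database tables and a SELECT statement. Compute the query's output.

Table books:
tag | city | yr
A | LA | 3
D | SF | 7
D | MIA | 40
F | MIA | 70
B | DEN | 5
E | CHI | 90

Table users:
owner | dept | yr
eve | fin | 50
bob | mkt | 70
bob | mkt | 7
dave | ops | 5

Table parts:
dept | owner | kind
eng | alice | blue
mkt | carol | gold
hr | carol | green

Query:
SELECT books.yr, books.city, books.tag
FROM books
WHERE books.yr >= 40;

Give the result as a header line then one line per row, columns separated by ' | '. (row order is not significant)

== RESULT ==
books.yr | books.city | books.tag
40 | MIA | D
70 | MIA | F
90 | CHI | E

Derivation:
After WHERE (3 rows):
books.tag | books.city | books.yr
D | MIA | 40
F | MIA | 70
E | CHI | 90
After SELECT (3 rows):
books.yr | books.city | books.tag
40 | MIA | D
70 | MIA | F
90 | CHI | E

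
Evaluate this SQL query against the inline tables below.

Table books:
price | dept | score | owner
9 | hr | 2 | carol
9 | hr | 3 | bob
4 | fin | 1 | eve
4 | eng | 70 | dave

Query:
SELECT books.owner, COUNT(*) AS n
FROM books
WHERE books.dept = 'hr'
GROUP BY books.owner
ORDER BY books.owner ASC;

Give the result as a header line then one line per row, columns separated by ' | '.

After WHERE (2 rows):
books.price | books.dept | books.score | books.owner
9 | hr | 2 | carol
9 | hr | 3 | bob
After GROUP BY (2 rows):
books.owner | n
carol | 1
bob | 1
After ORDER BY (2 rows):
books.owner | n
bob | 1
carol | 1

== RESULT ==
books.owner | n
bob | 1
carol | 1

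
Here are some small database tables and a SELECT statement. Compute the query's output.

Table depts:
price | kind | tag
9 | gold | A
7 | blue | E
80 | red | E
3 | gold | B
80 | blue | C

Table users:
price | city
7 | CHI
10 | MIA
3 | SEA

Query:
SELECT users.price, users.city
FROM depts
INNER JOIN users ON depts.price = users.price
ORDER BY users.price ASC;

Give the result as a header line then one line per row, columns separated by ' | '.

== RESULT ==
users.price | users.city
3 | SEA
7 | CHI

Derivation:
After JOIN users (2 rows):
depts.price | depts.kind | depts.tag | users.price | users.city
7 | blue | E | 7 | CHI
3 | gold | B | 3 | SEA
After SELECT (2 rows):
users.price | users.city
7 | CHI
3 | SEA
After ORDER BY (2 rows):
users.price | users.city
3 | SEA
7 | CHI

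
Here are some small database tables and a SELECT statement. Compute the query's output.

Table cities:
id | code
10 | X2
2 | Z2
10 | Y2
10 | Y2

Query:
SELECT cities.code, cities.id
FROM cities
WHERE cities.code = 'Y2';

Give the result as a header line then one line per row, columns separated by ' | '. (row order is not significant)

== RESULT ==
cities.code | cities.id
Y2 | 10
Y2 | 10

Derivation:
After WHERE (2 rows):
cities.id | cities.code
10 | Y2
10 | Y2
After SELECT (2 rows):
cities.code | cities.id
Y2 | 10
Y2 | 10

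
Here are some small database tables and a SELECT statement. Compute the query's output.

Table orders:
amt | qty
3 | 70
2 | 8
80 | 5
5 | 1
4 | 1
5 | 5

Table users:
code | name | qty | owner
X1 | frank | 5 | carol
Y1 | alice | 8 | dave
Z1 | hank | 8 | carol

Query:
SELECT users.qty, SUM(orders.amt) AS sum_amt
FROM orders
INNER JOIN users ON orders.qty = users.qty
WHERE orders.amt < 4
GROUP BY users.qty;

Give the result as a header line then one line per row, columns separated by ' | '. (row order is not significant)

== RESULT ==
users.qty | sum_amt
8 | 4

Derivation:
After JOIN users (4 rows):
orders.amt | orders.qty | users.code | users.name | users.qty | users.owner
2 | 8 | Y1 | alice | 8 | dave
2 | 8 | Z1 | hank | 8 | carol
80 | 5 | X1 | frank | 5 | carol
5 | 5 | X1 | frank | 5 | carol
After WHERE (2 rows):
orders.amt | orders.qty | users.code | users.name | users.qty | users.owner
2 | 8 | Y1 | alice | 8 | dave
2 | 8 | Z1 | hank | 8 | carol
After GROUP BY (1 rows):
users.qty | sum_amt
8 | 4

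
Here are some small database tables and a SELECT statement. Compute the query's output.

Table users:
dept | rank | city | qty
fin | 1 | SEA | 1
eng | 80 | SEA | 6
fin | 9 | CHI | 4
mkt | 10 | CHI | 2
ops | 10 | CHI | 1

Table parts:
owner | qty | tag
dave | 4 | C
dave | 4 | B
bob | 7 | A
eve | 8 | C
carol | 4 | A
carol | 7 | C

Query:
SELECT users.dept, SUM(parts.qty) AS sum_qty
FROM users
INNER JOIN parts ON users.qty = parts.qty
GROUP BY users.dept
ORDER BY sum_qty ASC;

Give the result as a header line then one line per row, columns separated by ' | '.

After JOIN parts (3 rows):
users.dept | users.rank | users.city | users.qty | parts.owner | parts.qty | parts.tag
fin | 9 | CHI | 4 | dave | 4 | C
fin | 9 | CHI | 4 | dave | 4 | B
fin | 9 | CHI | 4 | carol | 4 | A
After GROUP BY (1 rows):
users.dept | sum_qty
fin | 12
After ORDER BY (1 rows):
users.dept | sum_qty
fin | 12

== RESULT ==
users.dept | sum_qty
fin | 12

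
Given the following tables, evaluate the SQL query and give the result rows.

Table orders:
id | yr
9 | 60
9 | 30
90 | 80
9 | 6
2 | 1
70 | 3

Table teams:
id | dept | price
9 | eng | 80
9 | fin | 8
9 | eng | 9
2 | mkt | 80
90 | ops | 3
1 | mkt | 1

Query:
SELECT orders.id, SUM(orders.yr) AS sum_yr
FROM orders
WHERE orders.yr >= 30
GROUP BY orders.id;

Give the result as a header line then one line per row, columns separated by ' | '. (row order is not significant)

== RESULT ==
orders.id | sum_yr
9 | 90
90 | 80

Derivation:
After WHERE (3 rows):
orders.id | orders.yr
9 | 60
9 | 30
90 | 80
After GROUP BY (2 rows):
orders.id | sum_yr
9 | 90
90 | 80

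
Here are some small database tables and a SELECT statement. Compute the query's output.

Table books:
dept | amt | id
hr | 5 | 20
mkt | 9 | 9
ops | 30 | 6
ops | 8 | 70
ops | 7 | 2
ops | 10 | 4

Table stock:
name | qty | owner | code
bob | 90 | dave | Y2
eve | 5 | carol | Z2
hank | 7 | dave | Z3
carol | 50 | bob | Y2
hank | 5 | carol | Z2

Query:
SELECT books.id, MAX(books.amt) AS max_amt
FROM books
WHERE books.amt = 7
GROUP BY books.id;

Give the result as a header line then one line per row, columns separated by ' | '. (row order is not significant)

== RESULT ==
books.id | max_amt
2 | 7

Derivation:
After WHERE (1 rows):
books.dept | books.amt | books.id
ops | 7 | 2
After GROUP BY (1 rows):
books.id | max_amt
2 | 7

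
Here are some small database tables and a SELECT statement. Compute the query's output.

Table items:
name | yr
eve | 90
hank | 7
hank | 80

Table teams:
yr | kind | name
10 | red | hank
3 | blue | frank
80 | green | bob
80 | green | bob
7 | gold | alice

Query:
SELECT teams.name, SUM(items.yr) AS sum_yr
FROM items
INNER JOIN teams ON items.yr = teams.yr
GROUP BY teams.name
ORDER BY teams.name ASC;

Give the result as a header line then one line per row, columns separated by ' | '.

== RESULT ==
teams.name | sum_yr
alice | 7
bob | 160

Derivation:
After JOIN teams (3 rows):
items.name | items.yr | teams.yr | teams.kind | teams.name
hank | 7 | 7 | gold | alice
hank | 80 | 80 | green | bob
hank | 80 | 80 | green | bob
After GROUP BY (2 rows):
teams.name | sum_yr
alice | 7
bob | 160
After ORDER BY (2 rows):
teams.name | sum_yr
alice | 7
bob | 160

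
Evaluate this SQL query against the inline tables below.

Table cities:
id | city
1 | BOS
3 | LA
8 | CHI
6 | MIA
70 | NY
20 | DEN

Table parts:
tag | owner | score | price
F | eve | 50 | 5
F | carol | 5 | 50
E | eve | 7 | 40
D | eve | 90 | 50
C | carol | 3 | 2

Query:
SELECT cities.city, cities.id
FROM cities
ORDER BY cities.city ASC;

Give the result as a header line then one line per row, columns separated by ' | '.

After SELECT (6 rows):
cities.city | cities.id
BOS | 1
LA | 3
CHI | 8
MIA | 6
NY | 70
DEN | 20
After ORDER BY (6 rows):
cities.city | cities.id
BOS | 1
CHI | 8
DEN | 20
LA | 3
MIA | 6
NY | 70

== RESULT ==
cities.city | cities.id
BOS | 1
CHI | 8
DEN | 20
LA | 3
MIA | 6
NY | 70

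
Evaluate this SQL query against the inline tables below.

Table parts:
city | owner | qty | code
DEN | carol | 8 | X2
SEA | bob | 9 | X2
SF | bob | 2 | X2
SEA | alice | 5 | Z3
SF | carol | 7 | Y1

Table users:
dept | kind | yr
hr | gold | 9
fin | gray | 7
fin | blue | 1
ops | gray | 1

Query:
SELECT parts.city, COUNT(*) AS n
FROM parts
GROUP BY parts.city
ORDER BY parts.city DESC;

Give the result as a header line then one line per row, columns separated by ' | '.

After GROUP BY (3 rows):
parts.city | n
DEN | 1
SEA | 2
SF | 2
After ORDER BY (3 rows):
parts.city | n
SF | 2
SEA | 2
DEN | 1

== RESULT ==
parts.city | n
SF | 2
SEA | 2
DEN | 1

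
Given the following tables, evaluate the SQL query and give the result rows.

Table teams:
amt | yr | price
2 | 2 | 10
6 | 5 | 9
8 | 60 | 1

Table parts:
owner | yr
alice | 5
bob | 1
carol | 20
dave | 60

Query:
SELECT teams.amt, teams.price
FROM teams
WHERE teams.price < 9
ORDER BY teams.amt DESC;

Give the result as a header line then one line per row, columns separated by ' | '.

After WHERE (1 rows):
teams.amt | teams.yr | teams.price
8 | 60 | 1
After SELECT (1 rows):
teams.amt | teams.price
8 | 1
After ORDER BY (1 rows):
teams.amt | teams.price
8 | 1

== RESULT ==
teams.amt | teams.price
8 | 1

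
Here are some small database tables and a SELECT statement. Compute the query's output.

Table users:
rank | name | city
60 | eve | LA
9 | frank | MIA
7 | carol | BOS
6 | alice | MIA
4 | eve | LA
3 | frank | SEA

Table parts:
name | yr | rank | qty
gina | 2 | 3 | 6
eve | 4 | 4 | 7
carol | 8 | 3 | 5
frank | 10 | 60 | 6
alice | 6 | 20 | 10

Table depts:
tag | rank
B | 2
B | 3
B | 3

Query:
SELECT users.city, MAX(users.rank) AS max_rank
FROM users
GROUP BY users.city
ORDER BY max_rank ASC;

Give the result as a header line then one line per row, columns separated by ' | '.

== RESULT ==
users.city | max_rank
SEA | 3
BOS | 7
MIA | 9
LA | 60

Derivation:
After GROUP BY (4 rows):
users.city | max_rank
LA | 60
MIA | 9
BOS | 7
SEA | 3
After ORDER BY (4 rows):
users.city | max_rank
SEA | 3
BOS | 7
MIA | 9
LA | 60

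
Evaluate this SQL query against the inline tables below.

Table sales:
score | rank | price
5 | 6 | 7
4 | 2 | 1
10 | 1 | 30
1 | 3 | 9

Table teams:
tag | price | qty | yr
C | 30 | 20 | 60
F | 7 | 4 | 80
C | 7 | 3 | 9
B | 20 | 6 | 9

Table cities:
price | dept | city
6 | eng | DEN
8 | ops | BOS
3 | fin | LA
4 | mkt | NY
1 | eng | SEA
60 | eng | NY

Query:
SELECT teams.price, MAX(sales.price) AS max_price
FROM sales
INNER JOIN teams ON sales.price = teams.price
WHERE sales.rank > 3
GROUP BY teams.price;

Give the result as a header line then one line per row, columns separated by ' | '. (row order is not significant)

After JOIN teams (3 rows):
sales.score | sales.rank | sales.price | teams.tag | teams.price | teams.qty | teams.yr
5 | 6 | 7 | F | 7 | 4 | 80
5 | 6 | 7 | C | 7 | 3 | 9
10 | 1 | 30 | C | 30 | 20 | 60
After WHERE (2 rows):
sales.score | sales.rank | sales.price | teams.tag | teams.price | teams.qty | teams.yr
5 | 6 | 7 | F | 7 | 4 | 80
5 | 6 | 7 | C | 7 | 3 | 9
After GROUP BY (1 rows):
teams.price | max_price
7 | 7

== RESULT ==
teams.price | max_price
7 | 7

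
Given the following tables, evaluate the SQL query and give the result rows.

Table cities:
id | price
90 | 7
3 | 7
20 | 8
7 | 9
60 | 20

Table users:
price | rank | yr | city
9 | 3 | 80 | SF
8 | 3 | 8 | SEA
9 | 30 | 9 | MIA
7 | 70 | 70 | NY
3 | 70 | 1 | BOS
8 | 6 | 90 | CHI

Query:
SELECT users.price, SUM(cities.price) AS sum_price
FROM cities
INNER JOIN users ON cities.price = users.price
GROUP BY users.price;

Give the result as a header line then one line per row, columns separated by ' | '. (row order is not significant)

After JOIN users (6 rows):
cities.id | cities.price | users.price | users.rank | users.yr | users.city
90 | 7 | 7 | 70 | 70 | NY
3 | 7 | 7 | 70 | 70 | NY
20 | 8 | 8 | 3 | 8 | SEA
20 | 8 | 8 | 6 | 90 | CHI
7 | 9 | 9 | 3 | 80 | SF
7 | 9 | 9 | 30 | 9 | MIA
After GROUP BY (3 rows):
users.price | sum_price
7 | 14
8 | 16
9 | 18

== RESULT ==
users.price | sum_price
7 | 14
8 | 16
9 | 18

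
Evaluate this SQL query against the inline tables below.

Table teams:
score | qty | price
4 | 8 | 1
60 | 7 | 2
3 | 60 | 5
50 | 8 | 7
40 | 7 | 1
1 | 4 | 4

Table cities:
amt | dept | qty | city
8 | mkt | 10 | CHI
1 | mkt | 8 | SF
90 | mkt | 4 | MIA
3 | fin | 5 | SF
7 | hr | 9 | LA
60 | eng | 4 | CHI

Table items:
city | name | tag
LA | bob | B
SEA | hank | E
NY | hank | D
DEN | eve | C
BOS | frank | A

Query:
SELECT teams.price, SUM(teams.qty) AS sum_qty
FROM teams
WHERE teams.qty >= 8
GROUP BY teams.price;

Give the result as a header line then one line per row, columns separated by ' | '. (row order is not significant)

After WHERE (3 rows):
teams.score | teams.qty | teams.price
4 | 8 | 1
3 | 60 | 5
50 | 8 | 7
After GROUP BY (3 rows):
teams.price | sum_qty
1 | 8
5 | 60
7 | 8

== RESULT ==
teams.price | sum_qty
1 | 8
5 | 60
7 | 8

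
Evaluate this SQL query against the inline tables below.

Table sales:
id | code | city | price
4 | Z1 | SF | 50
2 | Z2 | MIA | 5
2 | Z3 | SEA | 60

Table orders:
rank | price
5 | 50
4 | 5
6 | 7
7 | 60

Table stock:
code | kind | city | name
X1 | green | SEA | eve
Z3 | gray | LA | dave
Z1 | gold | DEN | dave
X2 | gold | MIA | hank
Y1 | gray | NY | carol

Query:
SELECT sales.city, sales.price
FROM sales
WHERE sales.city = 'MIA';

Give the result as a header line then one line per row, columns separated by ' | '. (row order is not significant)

After WHERE (1 rows):
sales.id | sales.code | sales.city | sales.price
2 | Z2 | MIA | 5
After SELECT (1 rows):
sales.city | sales.price
MIA | 5

== RESULT ==
sales.city | sales.price
MIA | 5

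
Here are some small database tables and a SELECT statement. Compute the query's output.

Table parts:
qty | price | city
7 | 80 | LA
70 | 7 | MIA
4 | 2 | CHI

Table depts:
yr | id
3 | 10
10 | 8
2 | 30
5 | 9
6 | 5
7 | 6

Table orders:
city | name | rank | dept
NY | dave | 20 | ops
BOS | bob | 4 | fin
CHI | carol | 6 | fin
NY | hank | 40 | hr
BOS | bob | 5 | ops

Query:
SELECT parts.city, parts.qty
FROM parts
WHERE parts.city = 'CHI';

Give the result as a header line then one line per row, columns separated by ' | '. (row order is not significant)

== RESULT ==
parts.city | parts.qty
CHI | 4

Derivation:
After WHERE (1 rows):
parts.qty | parts.price | parts.city
4 | 2 | CHI
After SELECT (1 rows):
parts.city | parts.qty
CHI | 4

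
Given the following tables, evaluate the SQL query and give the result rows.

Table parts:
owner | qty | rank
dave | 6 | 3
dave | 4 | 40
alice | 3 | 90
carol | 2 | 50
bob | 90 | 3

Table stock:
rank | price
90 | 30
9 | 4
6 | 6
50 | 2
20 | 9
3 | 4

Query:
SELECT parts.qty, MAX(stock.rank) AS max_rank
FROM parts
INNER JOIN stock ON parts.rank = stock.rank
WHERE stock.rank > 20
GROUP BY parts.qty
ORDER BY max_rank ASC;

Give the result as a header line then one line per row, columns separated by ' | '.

== RESULT ==
parts.qty | max_rank
2 | 50
3 | 90

Derivation:
After JOIN stock (4 rows):
parts.owner | parts.qty | parts.rank | stock.rank | stock.price
dave | 6 | 3 | 3 | 4
alice | 3 | 90 | 90 | 30
carol | 2 | 50 | 50 | 2
bob | 90 | 3 | 3 | 4
After WHERE (2 rows):
parts.owner | parts.qty | parts.rank | stock.rank | stock.price
alice | 3 | 90 | 90 | 30
carol | 2 | 50 | 50 | 2
After GROUP BY (2 rows):
parts.qty | max_rank
3 | 90
2 | 50
After ORDER BY (2 rows):
parts.qty | max_rank
2 | 50
3 | 90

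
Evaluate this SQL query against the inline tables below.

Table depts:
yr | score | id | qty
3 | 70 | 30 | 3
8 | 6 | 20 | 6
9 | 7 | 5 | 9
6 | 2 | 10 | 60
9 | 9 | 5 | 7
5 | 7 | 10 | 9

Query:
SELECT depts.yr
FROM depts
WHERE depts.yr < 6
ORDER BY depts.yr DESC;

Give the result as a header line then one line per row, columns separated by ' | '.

After WHERE (2 rows):
depts.yr | depts.score | depts.id | depts.qty
3 | 70 | 30 | 3
5 | 7 | 10 | 9
After SELECT (2 rows):
depts.yr
3
5
After ORDER BY (2 rows):
depts.yr
5
3

== RESULT ==
depts.yr
5
3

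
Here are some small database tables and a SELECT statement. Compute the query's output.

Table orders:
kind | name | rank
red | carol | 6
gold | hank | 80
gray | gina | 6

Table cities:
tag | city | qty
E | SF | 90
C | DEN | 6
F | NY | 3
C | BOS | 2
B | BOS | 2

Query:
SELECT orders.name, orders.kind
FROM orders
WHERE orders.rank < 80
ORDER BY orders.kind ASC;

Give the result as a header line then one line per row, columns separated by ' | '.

== RESULT ==
orders.name | orders.kind
gina | gray
carol | red

Derivation:
After WHERE (2 rows):
orders.kind | orders.name | orders.rank
red | carol | 6
gray | gina | 6
After SELECT (2 rows):
orders.name | orders.kind
carol | red
gina | gray
After ORDER BY (2 rows):
orders.name | orders.kind
gina | gray
carol | red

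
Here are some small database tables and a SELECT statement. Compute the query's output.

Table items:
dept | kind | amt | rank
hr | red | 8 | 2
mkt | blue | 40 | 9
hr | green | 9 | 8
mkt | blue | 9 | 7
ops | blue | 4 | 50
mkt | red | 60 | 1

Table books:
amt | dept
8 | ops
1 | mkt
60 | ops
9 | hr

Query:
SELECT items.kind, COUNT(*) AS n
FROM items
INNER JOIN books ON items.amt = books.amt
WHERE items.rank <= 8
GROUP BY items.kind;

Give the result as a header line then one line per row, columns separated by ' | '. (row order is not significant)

== RESULT ==
items.kind | n
red | 2
green | 1
blue | 1

Derivation:
After JOIN books (4 rows):
items.dept | items.kind | items.amt | items.rank | books.amt | books.dept
hr | red | 8 | 2 | 8 | ops
hr | green | 9 | 8 | 9 | hr
mkt | blue | 9 | 7 | 9 | hr
mkt | red | 60 | 1 | 60 | ops
After WHERE (4 rows):
items.dept | items.kind | items.amt | items.rank | books.amt | books.dept
hr | red | 8 | 2 | 8 | ops
hr | green | 9 | 8 | 9 | hr
mkt | blue | 9 | 7 | 9 | hr
mkt | red | 60 | 1 | 60 | ops
After GROUP BY (3 rows):
items.kind | n
red | 2
green | 1
blue | 1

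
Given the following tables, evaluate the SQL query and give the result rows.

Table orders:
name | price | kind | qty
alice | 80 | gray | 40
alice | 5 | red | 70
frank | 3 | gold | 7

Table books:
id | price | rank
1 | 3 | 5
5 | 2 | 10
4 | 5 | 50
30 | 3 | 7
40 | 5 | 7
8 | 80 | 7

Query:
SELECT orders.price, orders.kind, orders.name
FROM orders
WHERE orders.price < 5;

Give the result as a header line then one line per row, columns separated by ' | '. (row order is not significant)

== RESULT ==
orders.price | orders.kind | orders.name
3 | gold | frank

Derivation:
After WHERE (1 rows):
orders.name | orders.price | orders.kind | orders.qty
frank | 3 | gold | 7
After SELECT (1 rows):
orders.price | orders.kind | orders.name
3 | gold | frank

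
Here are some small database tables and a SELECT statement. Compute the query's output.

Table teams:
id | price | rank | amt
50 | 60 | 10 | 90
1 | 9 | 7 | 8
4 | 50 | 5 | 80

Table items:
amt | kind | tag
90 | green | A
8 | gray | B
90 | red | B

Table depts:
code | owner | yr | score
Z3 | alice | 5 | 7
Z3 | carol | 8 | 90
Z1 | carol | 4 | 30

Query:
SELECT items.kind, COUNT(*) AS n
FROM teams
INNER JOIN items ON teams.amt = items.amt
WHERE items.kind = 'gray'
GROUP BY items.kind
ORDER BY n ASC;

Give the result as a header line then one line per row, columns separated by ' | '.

== RESULT ==
items.kind | n
gray | 1

Derivation:
After JOIN items (3 rows):
teams.id | teams.price | teams.rank | teams.amt | items.amt | items.kind | items.tag
50 | 60 | 10 | 90 | 90 | green | A
50 | 60 | 10 | 90 | 90 | red | B
1 | 9 | 7 | 8 | 8 | gray | B
After WHERE (1 rows):
teams.id | teams.price | teams.rank | teams.amt | items.amt | items.kind | items.tag
1 | 9 | 7 | 8 | 8 | gray | B
After GROUP BY (1 rows):
items.kind | n
gray | 1
After ORDER BY (1 rows):
items.kind | n
gray | 1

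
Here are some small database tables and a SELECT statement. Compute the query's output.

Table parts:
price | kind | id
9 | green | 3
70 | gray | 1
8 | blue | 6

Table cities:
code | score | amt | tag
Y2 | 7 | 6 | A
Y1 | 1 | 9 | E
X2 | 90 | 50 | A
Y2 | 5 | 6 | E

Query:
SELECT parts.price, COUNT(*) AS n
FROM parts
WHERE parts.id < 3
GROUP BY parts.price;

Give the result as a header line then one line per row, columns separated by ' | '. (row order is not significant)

After WHERE (1 rows):
parts.price | parts.kind | parts.id
70 | gray | 1
After GROUP BY (1 rows):
parts.price | n
70 | 1

== RESULT ==
parts.price | n
70 | 1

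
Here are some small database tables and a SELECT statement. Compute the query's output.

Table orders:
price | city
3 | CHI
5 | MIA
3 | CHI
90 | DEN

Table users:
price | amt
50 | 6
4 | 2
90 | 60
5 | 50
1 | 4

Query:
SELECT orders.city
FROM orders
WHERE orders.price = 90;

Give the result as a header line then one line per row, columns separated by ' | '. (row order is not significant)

== RESULT ==
orders.city
DEN

Derivation:
After WHERE (1 rows):
orders.price | orders.city
90 | DEN
After SELECT (1 rows):
orders.city
DEN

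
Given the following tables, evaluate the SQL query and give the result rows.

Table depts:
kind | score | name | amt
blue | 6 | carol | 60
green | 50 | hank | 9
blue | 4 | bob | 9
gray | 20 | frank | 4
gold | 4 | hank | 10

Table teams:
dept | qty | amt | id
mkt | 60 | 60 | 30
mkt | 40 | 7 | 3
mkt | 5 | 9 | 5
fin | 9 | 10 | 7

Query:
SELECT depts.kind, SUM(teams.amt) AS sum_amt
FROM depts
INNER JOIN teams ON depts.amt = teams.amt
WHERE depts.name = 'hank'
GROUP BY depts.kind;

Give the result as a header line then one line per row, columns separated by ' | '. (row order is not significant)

== RESULT ==
depts.kind | sum_amt
green | 9
gold | 10

Derivation:
After JOIN teams (4 rows):
depts.kind | depts.score | depts.name | depts.amt | teams.dept | teams.qty | teams.amt | teams.id
blue | 6 | carol | 60 | mkt | 60 | 60 | 30
green | 50 | hank | 9 | mkt | 5 | 9 | 5
blue | 4 | bob | 9 | mkt | 5 | 9 | 5
gold | 4 | hank | 10 | fin | 9 | 10 | 7
After WHERE (2 rows):
depts.kind | depts.score | depts.name | depts.amt | teams.dept | teams.qty | teams.amt | teams.id
green | 50 | hank | 9 | mkt | 5 | 9 | 5
gold | 4 | hank | 10 | fin | 9 | 10 | 7
After GROUP BY (2 rows):
depts.kind | sum_amt
green | 9
gold | 10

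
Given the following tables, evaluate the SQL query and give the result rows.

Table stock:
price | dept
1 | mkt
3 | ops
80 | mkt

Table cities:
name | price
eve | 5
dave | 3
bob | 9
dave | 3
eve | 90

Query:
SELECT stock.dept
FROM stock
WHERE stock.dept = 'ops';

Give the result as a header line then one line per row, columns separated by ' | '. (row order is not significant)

After WHERE (1 rows):
stock.price | stock.dept
3 | ops
After SELECT (1 rows):
stock.dept
ops

== RESULT ==
stock.dept
ops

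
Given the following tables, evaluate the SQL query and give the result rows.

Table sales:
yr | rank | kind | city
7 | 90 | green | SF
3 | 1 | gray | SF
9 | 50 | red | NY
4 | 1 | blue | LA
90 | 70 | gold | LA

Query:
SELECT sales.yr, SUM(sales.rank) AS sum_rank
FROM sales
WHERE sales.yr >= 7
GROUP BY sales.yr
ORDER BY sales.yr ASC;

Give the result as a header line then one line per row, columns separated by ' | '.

After WHERE (3 rows):
sales.yr | sales.rank | sales.kind | sales.city
7 | 90 | green | SF
9 | 50 | red | NY
90 | 70 | gold | LA
After GROUP BY (3 rows):
sales.yr | sum_rank
7 | 90
9 | 50
90 | 70
After ORDER BY (3 rows):
sales.yr | sum_rank
7 | 90
9 | 50
90 | 70

== RESULT ==
sales.yr | sum_rank
7 | 90
9 | 50
90 | 70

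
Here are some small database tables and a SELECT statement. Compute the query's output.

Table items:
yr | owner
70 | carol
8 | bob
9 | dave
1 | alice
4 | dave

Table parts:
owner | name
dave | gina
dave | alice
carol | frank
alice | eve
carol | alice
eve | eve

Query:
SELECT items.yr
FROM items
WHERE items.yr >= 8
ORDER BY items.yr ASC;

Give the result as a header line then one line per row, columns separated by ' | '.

After WHERE (3 rows):
items.yr | items.owner
70 | carol
8 | bob
9 | dave
After SELECT (3 rows):
items.yr
70
8
9
After ORDER BY (3 rows):
items.yr
8
9
70

== RESULT ==
items.yr
8
9
70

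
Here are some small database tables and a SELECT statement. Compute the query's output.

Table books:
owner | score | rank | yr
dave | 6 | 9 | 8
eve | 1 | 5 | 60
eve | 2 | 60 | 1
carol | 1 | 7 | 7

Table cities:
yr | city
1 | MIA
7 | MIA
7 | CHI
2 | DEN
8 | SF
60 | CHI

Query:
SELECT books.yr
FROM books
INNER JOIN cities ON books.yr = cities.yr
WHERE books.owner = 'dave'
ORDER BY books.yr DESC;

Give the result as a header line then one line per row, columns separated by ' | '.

After JOIN cities (5 rows):
books.owner | books.score | books.rank | books.yr | cities.yr | cities.city
dave | 6 | 9 | 8 | 8 | SF
eve | 1 | 5 | 60 | 60 | CHI
eve | 2 | 60 | 1 | 1 | MIA
carol | 1 | 7 | 7 | 7 | MIA
carol | 1 | 7 | 7 | 7 | CHI
After WHERE (1 rows):
books.owner | books.score | books.rank | books.yr | cities.yr | cities.city
dave | 6 | 9 | 8 | 8 | SF
After SELECT (1 rows):
books.yr
8
After ORDER BY (1 rows):
books.yr
8

== RESULT ==
books.yr
8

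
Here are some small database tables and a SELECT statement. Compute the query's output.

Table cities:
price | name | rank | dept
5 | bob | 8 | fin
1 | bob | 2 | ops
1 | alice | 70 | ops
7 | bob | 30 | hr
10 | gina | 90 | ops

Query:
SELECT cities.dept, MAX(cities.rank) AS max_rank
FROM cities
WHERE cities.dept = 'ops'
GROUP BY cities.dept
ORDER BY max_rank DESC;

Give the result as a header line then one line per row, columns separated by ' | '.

== RESULT ==
cities.dept | max_rank
ops | 90

Derivation:
After WHERE (3 rows):
cities.price | cities.name | cities.rank | cities.dept
1 | bob | 2 | ops
1 | alice | 70 | ops
10 | gina | 90 | ops
After GROUP BY (1 rows):
cities.dept | max_rank
ops | 90
After ORDER BY (1 rows):
cities.dept | max_rank
ops | 90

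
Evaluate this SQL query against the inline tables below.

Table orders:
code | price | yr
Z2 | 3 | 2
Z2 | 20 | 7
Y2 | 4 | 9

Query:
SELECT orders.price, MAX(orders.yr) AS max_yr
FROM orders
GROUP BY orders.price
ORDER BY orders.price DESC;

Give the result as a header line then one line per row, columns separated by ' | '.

== RESULT ==
orders.price | max_yr
20 | 7
4 | 9
3 | 2

Derivation:
After GROUP BY (3 rows):
orders.price | max_yr
3 | 2
20 | 7
4 | 9
After ORDER BY (3 rows):
orders.price | max_yr
20 | 7
4 | 9
3 | 2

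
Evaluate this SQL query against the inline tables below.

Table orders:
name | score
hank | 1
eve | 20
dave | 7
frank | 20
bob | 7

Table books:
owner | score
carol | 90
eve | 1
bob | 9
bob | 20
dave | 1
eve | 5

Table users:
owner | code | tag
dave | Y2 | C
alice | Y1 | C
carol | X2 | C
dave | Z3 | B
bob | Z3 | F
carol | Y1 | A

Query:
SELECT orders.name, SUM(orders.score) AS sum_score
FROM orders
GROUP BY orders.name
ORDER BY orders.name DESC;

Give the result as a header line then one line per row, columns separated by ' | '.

After GROUP BY (5 rows):
orders.name | sum_score
hank | 1
eve | 20
dave | 7
frank | 20
bob | 7
After ORDER BY (5 rows):
orders.name | sum_score
hank | 1
frank | 20
eve | 20
dave | 7
bob | 7

== RESULT ==
orders.name | sum_score
hank | 1
frank | 20
eve | 20
dave | 7
bob | 7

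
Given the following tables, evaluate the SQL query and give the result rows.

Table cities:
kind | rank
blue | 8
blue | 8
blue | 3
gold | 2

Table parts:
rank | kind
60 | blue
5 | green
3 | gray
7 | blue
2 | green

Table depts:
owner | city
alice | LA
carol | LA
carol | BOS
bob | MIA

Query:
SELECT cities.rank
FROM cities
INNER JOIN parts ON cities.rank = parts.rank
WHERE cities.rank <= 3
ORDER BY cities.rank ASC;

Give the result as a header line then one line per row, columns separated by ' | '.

== RESULT ==
cities.rank
2
3

Derivation:
After JOIN parts (2 rows):
cities.kind | cities.rank | parts.rank | parts.kind
blue | 3 | 3 | gray
gold | 2 | 2 | green
After WHERE (2 rows):
cities.kind | cities.rank | parts.rank | parts.kind
blue | 3 | 3 | gray
gold | 2 | 2 | green
After SELECT (2 rows):
cities.rank
3
2
After ORDER BY (2 rows):
cities.rank
2
3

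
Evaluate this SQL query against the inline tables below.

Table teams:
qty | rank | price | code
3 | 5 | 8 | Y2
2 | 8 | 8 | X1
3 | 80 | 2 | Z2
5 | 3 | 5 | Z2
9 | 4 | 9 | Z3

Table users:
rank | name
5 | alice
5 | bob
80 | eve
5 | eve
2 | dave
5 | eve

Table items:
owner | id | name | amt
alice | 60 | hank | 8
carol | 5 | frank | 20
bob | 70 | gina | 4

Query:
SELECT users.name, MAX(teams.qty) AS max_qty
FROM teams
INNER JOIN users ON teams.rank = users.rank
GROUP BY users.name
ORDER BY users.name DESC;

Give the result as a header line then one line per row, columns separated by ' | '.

== RESULT ==
users.name | max_qty
eve | 3
bob | 3
alice | 3

Derivation:
After JOIN users (5 rows):
teams.qty | teams.rank | teams.price | teams.code | users.rank | users.name
3 | 5 | 8 | Y2 | 5 | alice
3 | 5 | 8 | Y2 | 5 | bob
3 | 5 | 8 | Y2 | 5 | eve
3 | 5 | 8 | Y2 | 5 | eve
3 | 80 | 2 | Z2 | 80 | eve
After GROUP BY (3 rows):
users.name | max_qty
alice | 3
bob | 3
eve | 3
After ORDER BY (3 rows):
users.name | max_qty
eve | 3
bob | 3
alice | 3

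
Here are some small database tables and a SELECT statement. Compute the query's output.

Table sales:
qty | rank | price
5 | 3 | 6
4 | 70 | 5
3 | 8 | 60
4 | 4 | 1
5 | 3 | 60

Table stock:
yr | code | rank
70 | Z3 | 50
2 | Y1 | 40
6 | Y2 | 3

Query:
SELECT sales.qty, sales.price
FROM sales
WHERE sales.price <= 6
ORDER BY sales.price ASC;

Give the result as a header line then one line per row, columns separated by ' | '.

After WHERE (3 rows):
sales.qty | sales.rank | sales.price
5 | 3 | 6
4 | 70 | 5
4 | 4 | 1
After SELECT (3 rows):
sales.qty | sales.price
5 | 6
4 | 5
4 | 1
After ORDER BY (3 rows):
sales.qty | sales.price
4 | 1
4 | 5
5 | 6

== RESULT ==
sales.qty | sales.price
4 | 1
4 | 5
5 | 6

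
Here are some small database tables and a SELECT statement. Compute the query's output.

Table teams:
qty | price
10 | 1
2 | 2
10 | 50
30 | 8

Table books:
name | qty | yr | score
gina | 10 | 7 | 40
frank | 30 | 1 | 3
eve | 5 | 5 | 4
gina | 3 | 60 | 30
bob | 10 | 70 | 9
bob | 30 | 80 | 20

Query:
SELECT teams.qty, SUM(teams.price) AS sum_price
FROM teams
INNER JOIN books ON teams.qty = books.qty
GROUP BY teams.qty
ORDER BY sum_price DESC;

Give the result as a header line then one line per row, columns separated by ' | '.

After JOIN books (6 rows):
teams.qty | teams.price | books.name | books.qty | books.yr | books.score
10 | 1 | gina | 10 | 7 | 40
10 | 1 | bob | 10 | 70 | 9
10 | 50 | gina | 10 | 7 | 40
10 | 50 | bob | 10 | 70 | 9
30 | 8 | frank | 30 | 1 | 3
30 | 8 | bob | 30 | 80 | 20
After GROUP BY (2 rows):
teams.qty | sum_price
10 | 102
30 | 16
After ORDER BY (2 rows):
teams.qty | sum_price
10 | 102
30 | 16

== RESULT ==
teams.qty | sum_price
10 | 102
30 | 16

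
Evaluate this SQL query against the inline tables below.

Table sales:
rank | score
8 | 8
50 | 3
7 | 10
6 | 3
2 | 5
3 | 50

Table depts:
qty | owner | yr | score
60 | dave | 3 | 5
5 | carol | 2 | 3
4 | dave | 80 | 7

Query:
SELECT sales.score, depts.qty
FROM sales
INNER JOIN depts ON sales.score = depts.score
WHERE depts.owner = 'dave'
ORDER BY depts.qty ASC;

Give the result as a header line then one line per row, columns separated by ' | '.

After JOIN depts (3 rows):
sales.rank | sales.score | depts.qty | depts.owner | depts.yr | depts.score
50 | 3 | 5 | carol | 2 | 3
6 | 3 | 5 | carol | 2 | 3
2 | 5 | 60 | dave | 3 | 5
After WHERE (1 rows):
sales.rank | sales.score | depts.qty | depts.owner | depts.yr | depts.score
2 | 5 | 60 | dave | 3 | 5
After SELECT (1 rows):
sales.score | depts.qty
5 | 60
After ORDER BY (1 rows):
sales.score | depts.qty
5 | 60

== RESULT ==
sales.score | depts.qty
5 | 60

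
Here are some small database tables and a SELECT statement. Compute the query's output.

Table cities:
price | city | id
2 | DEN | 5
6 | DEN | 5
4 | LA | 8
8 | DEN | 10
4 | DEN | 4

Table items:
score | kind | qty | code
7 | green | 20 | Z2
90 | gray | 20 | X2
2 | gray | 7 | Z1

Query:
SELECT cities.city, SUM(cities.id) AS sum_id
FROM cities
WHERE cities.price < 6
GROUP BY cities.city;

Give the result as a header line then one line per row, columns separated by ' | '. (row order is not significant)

After WHERE (3 rows):
cities.price | cities.city | cities.id
2 | DEN | 5
4 | LA | 8
4 | DEN | 4
After GROUP BY (2 rows):
cities.city | sum_id
DEN | 9
LA | 8

== RESULT ==
cities.city | sum_id
DEN | 9
LA | 8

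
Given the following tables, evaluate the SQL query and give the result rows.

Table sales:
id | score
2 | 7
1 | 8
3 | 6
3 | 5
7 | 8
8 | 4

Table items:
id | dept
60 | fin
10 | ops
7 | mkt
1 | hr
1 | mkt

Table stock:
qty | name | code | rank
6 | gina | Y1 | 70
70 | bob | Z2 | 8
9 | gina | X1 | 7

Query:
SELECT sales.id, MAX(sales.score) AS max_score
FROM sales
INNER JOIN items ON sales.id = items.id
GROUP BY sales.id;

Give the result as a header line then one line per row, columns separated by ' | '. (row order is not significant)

== RESULT ==
sales.id | max_score
1 | 8
7 | 8

Derivation:
After JOIN items (3 rows):
sales.id | sales.score | items.id | items.dept
1 | 8 | 1 | hr
1 | 8 | 1 | mkt
7 | 8 | 7 | mkt
After GROUP BY (2 rows):
sales.id | max_score
1 | 8
7 | 8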